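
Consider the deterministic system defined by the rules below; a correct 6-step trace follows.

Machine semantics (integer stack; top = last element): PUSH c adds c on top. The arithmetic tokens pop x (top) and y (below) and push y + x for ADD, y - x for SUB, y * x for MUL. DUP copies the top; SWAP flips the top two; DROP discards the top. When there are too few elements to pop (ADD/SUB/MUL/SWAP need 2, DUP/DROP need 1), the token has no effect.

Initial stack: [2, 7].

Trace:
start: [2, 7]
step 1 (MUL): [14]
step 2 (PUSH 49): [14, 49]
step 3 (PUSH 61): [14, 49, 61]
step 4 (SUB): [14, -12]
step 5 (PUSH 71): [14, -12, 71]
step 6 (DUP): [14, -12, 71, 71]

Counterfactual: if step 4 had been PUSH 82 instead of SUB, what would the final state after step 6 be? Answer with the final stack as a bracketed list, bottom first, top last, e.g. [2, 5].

(re-executing from step 4 with the substitution; state before step 4: [14, 49, 61])
step 4 (PUSH 82): [14, 49, 61, 82]
step 5 (PUSH 71): [14, 49, 61, 82, 71]
step 6 (DUP): [14, 49, 61, 82, 71, 71]

[14, 49, 61, 82, 71, 71]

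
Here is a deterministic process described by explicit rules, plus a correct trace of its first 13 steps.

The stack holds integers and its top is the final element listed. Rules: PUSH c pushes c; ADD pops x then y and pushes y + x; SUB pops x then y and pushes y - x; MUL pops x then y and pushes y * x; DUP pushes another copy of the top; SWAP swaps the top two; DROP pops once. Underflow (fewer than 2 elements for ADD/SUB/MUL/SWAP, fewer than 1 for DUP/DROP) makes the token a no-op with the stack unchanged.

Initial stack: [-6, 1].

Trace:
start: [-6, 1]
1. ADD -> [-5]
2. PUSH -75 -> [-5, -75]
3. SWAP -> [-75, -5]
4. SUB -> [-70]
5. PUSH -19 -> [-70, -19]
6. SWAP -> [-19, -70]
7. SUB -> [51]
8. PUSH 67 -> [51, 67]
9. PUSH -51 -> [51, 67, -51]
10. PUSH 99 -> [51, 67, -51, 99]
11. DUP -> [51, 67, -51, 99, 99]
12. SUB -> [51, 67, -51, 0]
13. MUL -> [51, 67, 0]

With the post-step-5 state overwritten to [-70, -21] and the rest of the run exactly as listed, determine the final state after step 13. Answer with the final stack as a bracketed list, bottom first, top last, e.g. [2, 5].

[49, 67, 0]

state after step 5 := [-70, -21]
6. SWAP -> [-21, -70]
7. SUB -> [49]
8. PUSH 67 -> [49, 67]
9. PUSH -51 -> [49, 67, -51]
10. PUSH 99 -> [49, 67, -51, 99]
11. DUP -> [49, 67, -51, 99, 99]
12. SUB -> [49, 67, -51, 0]
13. MUL -> [49, 67, 0]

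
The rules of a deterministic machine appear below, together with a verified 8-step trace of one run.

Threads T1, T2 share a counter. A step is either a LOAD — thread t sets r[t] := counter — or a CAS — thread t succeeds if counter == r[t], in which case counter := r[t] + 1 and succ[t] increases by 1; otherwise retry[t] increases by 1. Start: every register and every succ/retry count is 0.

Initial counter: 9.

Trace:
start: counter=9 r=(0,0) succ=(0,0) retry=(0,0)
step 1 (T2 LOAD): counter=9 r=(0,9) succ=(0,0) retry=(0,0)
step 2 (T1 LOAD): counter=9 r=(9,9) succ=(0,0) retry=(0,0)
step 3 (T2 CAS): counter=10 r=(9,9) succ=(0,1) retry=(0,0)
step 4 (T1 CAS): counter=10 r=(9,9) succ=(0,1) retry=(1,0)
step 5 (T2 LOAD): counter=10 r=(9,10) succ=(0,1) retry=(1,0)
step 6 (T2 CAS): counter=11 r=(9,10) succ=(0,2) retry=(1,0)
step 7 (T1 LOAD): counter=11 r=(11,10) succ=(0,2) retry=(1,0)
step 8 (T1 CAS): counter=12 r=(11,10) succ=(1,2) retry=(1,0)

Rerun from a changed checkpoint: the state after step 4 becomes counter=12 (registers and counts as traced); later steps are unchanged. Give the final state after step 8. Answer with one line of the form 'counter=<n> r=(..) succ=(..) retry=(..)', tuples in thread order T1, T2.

counter=14 r=(13,12) succ=(1,2) retry=(1,0)

state after step 4 := counter=12 r=(9,9) succ=(0,1) retry=(1,0)
step 5 (T2 LOAD): counter=12 r=(9,12) succ=(0,1) retry=(1,0)
step 6 (T2 CAS): counter=13 r=(9,12) succ=(0,2) retry=(1,0)
step 7 (T1 LOAD): counter=13 r=(13,12) succ=(0,2) retry=(1,0)
step 8 (T1 CAS): counter=14 r=(13,12) succ=(1,2) retry=(1,0)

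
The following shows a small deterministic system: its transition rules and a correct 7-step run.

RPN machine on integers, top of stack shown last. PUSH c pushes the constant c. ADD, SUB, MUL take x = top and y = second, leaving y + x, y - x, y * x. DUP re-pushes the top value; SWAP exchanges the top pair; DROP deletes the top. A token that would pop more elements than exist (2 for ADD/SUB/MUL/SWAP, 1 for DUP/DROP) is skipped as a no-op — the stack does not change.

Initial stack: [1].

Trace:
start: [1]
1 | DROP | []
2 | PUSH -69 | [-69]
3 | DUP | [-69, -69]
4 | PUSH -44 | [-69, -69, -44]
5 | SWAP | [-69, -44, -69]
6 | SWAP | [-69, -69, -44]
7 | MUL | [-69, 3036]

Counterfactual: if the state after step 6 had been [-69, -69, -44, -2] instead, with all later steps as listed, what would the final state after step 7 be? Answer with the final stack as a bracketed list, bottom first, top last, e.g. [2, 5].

state after step 6 := [-69, -69, -44, -2]
7 | MUL | [-69, -69, 88]

[-69, -69, 88]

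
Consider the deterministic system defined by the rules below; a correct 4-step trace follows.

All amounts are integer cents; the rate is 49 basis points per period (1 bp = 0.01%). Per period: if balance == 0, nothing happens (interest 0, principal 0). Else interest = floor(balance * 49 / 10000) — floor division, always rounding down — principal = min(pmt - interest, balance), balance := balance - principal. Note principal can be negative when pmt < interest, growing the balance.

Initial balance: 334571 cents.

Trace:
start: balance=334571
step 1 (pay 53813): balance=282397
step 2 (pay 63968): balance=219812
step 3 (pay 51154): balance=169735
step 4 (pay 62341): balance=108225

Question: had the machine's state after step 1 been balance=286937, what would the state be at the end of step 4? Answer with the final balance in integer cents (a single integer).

112832

state after step 1 := balance=286937
step 2 (pay 63968): balance=224374
step 3 (pay 51154): balance=174319
step 4 (pay 62341): balance=112832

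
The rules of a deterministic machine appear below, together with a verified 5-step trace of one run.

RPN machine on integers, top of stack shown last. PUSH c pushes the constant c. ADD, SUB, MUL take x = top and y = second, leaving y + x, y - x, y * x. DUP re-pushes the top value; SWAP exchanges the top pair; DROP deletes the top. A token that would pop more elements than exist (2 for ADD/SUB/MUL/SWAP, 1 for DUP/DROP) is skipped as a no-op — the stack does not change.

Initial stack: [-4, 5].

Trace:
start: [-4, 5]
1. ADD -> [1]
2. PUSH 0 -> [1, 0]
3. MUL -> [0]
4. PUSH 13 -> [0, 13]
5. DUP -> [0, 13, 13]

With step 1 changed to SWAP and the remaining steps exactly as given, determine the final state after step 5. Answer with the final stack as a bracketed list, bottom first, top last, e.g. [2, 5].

[5, 0, 13, 13]

(re-executing from step 1 with the substitution; state before step 1: [-4, 5])
1. SWAP -> [5, -4]
2. PUSH 0 -> [5, -4, 0]
3. MUL -> [5, 0]
4. PUSH 13 -> [5, 0, 13]
5. DUP -> [5, 0, 13, 13]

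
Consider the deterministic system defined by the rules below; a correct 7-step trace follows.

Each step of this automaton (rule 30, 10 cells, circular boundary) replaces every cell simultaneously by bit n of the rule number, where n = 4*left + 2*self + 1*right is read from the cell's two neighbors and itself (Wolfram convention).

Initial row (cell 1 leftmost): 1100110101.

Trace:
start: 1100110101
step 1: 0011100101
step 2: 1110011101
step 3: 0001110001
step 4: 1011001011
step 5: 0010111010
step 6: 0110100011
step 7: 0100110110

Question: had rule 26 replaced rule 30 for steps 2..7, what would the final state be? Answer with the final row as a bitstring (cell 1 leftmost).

0010000001

(re-executing steps 2..7 under rule 26; state before step 2: 0011100101)
step 2: 1110011000
step 3: 1001110101
step 4: 0111000001
step 5: 0100100010
step 6: 1011010101
step 7: 0010000001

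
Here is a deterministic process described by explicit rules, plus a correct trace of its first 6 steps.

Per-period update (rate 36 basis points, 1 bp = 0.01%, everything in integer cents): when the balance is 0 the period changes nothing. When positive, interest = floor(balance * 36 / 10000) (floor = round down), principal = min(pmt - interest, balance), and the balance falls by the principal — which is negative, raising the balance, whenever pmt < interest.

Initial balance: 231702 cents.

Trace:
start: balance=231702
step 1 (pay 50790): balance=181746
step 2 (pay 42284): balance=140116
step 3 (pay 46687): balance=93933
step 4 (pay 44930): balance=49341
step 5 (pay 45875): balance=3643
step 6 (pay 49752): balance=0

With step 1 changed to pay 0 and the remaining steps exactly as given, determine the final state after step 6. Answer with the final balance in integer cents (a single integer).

5614

(re-executing from step 1 with the substitution; state before step 1: balance=231702)
step 1 (pay 0): balance=232536
step 2 (pay 42284): balance=191089
step 3 (pay 46687): balance=145089
step 4 (pay 44930): balance=100681
step 5 (pay 45875): balance=55168
step 6 (pay 49752): balance=5614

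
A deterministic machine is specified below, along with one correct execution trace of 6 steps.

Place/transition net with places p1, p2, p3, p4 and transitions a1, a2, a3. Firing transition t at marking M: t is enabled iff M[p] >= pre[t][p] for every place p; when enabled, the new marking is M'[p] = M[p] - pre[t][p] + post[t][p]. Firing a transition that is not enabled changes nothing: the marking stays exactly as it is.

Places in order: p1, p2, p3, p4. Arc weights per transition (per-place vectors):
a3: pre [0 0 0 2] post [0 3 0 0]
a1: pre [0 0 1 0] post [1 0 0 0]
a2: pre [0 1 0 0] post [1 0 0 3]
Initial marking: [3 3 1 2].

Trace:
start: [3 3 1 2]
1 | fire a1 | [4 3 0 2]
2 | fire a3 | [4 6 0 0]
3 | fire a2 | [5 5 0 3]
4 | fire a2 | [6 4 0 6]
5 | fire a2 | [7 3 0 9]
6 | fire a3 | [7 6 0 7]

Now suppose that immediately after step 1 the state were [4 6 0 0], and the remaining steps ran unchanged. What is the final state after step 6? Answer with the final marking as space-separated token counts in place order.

7 6 0 7

state after step 1 := [4 6 0 0]
2 | fire a3 | [4 6 0 0]
3 | fire a2 | [5 5 0 3]
4 | fire a2 | [6 4 0 6]
5 | fire a2 | [7 3 0 9]
6 | fire a3 | [7 6 0 7]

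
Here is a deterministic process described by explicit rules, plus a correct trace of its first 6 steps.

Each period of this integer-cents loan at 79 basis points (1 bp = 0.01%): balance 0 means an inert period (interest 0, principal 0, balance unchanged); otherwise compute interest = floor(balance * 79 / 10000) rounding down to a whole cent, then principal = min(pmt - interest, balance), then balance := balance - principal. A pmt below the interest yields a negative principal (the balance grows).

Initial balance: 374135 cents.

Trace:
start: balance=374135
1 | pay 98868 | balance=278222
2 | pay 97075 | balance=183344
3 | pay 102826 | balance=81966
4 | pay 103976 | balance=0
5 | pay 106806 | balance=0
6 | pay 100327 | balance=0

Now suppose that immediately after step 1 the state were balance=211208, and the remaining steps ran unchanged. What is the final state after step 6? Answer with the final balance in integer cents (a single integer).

state after step 1 := balance=211208
2 | pay 97075 | balance=115801
3 | pay 102826 | balance=13889
4 | pay 103976 | balance=0
5 | pay 106806 | balance=0
6 | pay 100327 | balance=0

0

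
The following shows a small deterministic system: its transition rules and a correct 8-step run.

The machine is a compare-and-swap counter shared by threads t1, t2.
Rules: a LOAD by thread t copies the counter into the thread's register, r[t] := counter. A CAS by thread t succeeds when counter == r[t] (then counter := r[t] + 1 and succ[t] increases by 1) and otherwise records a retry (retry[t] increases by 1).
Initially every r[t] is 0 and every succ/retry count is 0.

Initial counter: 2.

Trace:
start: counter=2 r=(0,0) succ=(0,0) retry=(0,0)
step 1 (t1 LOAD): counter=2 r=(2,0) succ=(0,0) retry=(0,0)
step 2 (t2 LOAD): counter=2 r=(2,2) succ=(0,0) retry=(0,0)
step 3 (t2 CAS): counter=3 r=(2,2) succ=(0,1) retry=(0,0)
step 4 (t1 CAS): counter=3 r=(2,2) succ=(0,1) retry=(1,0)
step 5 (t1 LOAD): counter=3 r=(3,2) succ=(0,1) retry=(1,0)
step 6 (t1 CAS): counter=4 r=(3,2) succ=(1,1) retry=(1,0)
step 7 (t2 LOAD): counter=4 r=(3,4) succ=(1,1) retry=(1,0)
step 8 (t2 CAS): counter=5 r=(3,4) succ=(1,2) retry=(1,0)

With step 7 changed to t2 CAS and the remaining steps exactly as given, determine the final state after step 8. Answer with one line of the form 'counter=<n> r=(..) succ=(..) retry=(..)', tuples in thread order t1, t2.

(re-executing from step 7 with the substitution; state before step 7: counter=4 r=(3,2) succ=(1,1) retry=(1,0))
step 7 (t2 CAS): counter=4 r=(3,2) succ=(1,1) retry=(1,1)
step 8 (t2 CAS): counter=4 r=(3,2) succ=(1,1) retry=(1,2)

counter=4 r=(3,2) succ=(1,1) retry=(1,2)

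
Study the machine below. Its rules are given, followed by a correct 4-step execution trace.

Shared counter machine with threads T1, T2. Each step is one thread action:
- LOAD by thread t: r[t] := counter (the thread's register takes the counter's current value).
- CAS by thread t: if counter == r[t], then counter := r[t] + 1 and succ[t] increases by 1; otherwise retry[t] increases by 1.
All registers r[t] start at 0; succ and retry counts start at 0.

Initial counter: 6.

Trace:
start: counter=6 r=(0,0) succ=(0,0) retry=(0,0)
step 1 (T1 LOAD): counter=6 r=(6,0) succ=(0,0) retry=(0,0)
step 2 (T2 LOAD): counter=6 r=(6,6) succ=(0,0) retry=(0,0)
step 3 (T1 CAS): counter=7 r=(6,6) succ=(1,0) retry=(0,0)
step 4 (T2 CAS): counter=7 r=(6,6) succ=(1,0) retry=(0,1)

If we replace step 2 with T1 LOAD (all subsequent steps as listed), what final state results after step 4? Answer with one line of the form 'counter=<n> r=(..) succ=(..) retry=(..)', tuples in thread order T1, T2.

(re-executing from step 2 with the substitution; state before step 2: counter=6 r=(6,0) succ=(0,0) retry=(0,0))
step 2 (T1 LOAD): counter=6 r=(6,0) succ=(0,0) retry=(0,0)
step 3 (T1 CAS): counter=7 r=(6,0) succ=(1,0) retry=(0,0)
step 4 (T2 CAS): counter=7 r=(6,0) succ=(1,0) retry=(0,1)

counter=7 r=(6,0) succ=(1,0) retry=(0,1)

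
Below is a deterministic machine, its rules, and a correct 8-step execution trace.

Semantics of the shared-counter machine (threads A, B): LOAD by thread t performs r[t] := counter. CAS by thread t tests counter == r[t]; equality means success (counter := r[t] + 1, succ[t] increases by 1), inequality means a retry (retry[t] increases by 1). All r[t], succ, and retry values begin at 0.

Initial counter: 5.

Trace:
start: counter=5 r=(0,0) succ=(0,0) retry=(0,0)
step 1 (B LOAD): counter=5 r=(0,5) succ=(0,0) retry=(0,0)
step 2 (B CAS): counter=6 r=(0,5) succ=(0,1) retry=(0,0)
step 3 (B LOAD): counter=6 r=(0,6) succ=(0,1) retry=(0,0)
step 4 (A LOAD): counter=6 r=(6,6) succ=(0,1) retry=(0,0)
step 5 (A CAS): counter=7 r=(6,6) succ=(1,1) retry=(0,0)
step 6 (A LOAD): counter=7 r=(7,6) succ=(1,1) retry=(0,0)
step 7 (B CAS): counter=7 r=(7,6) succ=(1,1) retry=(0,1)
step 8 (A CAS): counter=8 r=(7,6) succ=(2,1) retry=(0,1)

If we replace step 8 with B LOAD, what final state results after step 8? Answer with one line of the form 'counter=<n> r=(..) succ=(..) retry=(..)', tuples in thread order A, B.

(re-executing from step 8 with the substitution; state before step 8: counter=7 r=(7,6) succ=(1,1) retry=(0,1))
step 8 (B LOAD): counter=7 r=(7,7) succ=(1,1) retry=(0,1)

counter=7 r=(7,7) succ=(1,1) retry=(0,1)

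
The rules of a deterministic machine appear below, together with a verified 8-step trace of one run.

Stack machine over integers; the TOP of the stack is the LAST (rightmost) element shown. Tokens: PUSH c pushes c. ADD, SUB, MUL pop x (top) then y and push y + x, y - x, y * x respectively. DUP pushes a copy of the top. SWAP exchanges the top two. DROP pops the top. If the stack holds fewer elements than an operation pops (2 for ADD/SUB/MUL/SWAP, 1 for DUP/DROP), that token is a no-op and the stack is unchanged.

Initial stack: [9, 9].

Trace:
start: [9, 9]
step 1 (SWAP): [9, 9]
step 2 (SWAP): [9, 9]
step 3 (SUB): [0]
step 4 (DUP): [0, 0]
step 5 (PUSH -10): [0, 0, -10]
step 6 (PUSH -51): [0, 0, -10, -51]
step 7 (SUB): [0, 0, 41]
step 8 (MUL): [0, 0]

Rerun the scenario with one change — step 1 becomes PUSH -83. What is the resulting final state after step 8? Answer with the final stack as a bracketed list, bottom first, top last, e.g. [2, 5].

(re-executing from step 1 with the substitution; state before step 1: [9, 9])
step 1 (PUSH -83): [9, 9, -83]
step 2 (SWAP): [9, -83, 9]
step 3 (SUB): [9, -92]
step 4 (DUP): [9, -92, -92]
step 5 (PUSH -10): [9, -92, -92, -10]
step 6 (PUSH -51): [9, -92, -92, -10, -51]
step 7 (SUB): [9, -92, -92, 41]
step 8 (MUL): [9, -92, -3772]

[9, -92, -3772]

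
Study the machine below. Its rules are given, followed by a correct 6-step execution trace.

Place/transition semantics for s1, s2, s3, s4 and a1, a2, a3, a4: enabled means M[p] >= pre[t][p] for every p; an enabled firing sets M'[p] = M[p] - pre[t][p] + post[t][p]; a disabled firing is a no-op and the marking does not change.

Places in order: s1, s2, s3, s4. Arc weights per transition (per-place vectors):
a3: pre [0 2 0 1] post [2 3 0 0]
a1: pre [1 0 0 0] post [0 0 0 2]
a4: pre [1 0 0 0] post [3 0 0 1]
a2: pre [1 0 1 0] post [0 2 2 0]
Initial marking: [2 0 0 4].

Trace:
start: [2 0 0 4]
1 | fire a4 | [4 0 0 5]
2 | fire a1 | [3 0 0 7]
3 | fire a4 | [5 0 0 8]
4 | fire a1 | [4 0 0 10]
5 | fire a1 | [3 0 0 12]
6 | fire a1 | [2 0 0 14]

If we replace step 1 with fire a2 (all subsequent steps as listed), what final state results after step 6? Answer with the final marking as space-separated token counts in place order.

0 0 0 13

(re-executing from step 1 with the substitution; state before step 1: [2 0 0 4])
1 | fire a2 | [2 0 0 4]
2 | fire a1 | [1 0 0 6]
3 | fire a4 | [3 0 0 7]
4 | fire a1 | [2 0 0 9]
5 | fire a1 | [1 0 0 11]
6 | fire a1 | [0 0 0 13]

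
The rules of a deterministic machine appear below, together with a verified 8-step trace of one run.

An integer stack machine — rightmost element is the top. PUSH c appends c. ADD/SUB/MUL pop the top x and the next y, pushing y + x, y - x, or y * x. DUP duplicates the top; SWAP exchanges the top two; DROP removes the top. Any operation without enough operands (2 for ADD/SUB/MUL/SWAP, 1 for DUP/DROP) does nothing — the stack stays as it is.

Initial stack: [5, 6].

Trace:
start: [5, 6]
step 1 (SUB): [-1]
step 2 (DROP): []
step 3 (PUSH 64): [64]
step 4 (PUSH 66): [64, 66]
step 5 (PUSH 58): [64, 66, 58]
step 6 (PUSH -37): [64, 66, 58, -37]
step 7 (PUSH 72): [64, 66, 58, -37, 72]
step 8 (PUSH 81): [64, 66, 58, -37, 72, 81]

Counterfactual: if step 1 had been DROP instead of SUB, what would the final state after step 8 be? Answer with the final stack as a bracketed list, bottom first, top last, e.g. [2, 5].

(re-executing from step 1 with the substitution; state before step 1: [5, 6])
step 1 (DROP): [5]
step 2 (DROP): []
step 3 (PUSH 64): [64]
step 4 (PUSH 66): [64, 66]
step 5 (PUSH 58): [64, 66, 58]
step 6 (PUSH -37): [64, 66, 58, -37]
step 7 (PUSH 72): [64, 66, 58, -37, 72]
step 8 (PUSH 81): [64, 66, 58, -37, 72, 81]

[64, 66, 58, -37, 72, 81]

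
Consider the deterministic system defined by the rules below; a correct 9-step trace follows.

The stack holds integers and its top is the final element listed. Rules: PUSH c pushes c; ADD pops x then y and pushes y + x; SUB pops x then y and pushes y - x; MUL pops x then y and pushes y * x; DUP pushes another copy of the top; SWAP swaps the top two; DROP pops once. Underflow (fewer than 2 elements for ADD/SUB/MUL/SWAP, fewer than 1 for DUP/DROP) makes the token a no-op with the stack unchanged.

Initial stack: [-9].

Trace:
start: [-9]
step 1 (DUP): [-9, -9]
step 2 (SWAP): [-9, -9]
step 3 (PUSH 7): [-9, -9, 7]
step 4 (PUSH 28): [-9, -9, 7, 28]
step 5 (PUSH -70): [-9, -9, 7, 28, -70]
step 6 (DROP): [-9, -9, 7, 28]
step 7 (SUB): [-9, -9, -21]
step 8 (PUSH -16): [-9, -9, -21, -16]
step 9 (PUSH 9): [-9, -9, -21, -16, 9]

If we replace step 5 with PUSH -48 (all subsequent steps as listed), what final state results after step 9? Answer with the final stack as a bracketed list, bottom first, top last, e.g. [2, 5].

(re-executing from step 5 with the substitution; state before step 5: [-9, -9, 7, 28])
step 5 (PUSH -48): [-9, -9, 7, 28, -48]
step 6 (DROP): [-9, -9, 7, 28]
step 7 (SUB): [-9, -9, -21]
step 8 (PUSH -16): [-9, -9, -21, -16]
step 9 (PUSH 9): [-9, -9, -21, -16, 9]

[-9, -9, -21, -16, 9]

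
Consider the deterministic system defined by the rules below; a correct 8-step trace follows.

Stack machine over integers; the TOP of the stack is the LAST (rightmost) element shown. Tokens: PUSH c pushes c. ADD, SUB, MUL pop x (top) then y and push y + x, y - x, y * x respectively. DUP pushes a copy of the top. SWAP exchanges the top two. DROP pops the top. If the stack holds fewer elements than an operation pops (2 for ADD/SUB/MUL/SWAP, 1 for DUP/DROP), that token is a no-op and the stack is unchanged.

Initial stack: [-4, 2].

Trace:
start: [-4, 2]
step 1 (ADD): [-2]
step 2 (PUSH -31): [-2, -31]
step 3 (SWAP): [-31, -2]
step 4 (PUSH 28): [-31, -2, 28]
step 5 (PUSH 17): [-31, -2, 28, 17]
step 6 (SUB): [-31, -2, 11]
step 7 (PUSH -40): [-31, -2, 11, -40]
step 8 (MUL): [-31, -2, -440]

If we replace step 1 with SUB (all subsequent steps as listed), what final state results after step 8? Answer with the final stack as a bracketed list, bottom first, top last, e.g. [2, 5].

(re-executing from step 1 with the substitution; state before step 1: [-4, 2])
step 1 (SUB): [-6]
step 2 (PUSH -31): [-6, -31]
step 3 (SWAP): [-31, -6]
step 4 (PUSH 28): [-31, -6, 28]
step 5 (PUSH 17): [-31, -6, 28, 17]
step 6 (SUB): [-31, -6, 11]
step 7 (PUSH -40): [-31, -6, 11, -40]
step 8 (MUL): [-31, -6, -440]

[-31, -6, -440]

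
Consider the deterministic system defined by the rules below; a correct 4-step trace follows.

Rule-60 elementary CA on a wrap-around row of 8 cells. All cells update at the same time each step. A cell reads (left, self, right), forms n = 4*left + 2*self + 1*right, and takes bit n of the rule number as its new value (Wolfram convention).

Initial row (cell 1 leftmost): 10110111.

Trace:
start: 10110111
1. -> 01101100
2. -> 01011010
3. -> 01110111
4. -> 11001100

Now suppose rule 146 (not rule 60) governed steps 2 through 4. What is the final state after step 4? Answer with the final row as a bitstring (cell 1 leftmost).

(re-executing steps 2..4 under rule 146; state before step 2: 01101100)
2. -> 10000010
3. -> 01000100
4. -> 10101010

10101010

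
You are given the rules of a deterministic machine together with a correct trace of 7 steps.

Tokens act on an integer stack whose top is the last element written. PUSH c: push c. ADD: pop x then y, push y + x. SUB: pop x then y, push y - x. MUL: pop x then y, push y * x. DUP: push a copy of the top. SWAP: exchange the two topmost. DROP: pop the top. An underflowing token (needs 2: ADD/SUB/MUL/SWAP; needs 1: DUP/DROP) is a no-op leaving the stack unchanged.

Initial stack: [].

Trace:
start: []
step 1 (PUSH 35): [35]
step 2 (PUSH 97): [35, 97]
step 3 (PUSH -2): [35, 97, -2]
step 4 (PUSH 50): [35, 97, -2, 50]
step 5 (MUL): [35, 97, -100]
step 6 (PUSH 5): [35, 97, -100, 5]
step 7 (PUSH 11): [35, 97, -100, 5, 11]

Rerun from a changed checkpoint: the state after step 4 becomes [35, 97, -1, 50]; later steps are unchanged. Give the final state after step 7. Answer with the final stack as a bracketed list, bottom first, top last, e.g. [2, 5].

[35, 97, -50, 5, 11]

state after step 4 := [35, 97, -1, 50]
step 5 (MUL): [35, 97, -50]
step 6 (PUSH 5): [35, 97, -50, 5]
step 7 (PUSH 11): [35, 97, -50, 5, 11]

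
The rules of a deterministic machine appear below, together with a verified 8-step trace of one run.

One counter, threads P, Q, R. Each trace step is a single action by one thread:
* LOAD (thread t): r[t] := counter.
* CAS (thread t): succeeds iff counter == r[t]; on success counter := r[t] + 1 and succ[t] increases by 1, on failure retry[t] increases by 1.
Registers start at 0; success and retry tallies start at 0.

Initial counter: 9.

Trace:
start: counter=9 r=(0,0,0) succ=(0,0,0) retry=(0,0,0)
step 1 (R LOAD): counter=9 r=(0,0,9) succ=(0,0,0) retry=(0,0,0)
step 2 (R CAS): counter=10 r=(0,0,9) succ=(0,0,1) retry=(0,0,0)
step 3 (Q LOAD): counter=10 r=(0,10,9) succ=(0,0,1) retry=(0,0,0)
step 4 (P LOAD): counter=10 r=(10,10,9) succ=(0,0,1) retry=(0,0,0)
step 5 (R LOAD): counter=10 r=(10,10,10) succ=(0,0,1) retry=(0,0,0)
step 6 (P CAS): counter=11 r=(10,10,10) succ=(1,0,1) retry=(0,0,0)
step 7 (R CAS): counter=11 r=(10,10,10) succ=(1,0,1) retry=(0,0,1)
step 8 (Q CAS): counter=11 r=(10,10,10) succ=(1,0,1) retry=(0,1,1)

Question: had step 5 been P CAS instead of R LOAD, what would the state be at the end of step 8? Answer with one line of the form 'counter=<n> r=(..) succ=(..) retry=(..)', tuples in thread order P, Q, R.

(re-executing from step 5 with the substitution; state before step 5: counter=10 r=(10,10,9) succ=(0,0,1) retry=(0,0,0))
step 5 (P CAS): counter=11 r=(10,10,9) succ=(1,0,1) retry=(0,0,0)
step 6 (P CAS): counter=11 r=(10,10,9) succ=(1,0,1) retry=(1,0,0)
step 7 (R CAS): counter=11 r=(10,10,9) succ=(1,0,1) retry=(1,0,1)
step 8 (Q CAS): counter=11 r=(10,10,9) succ=(1,0,1) retry=(1,1,1)

counter=11 r=(10,10,9) succ=(1,0,1) retry=(1,1,1)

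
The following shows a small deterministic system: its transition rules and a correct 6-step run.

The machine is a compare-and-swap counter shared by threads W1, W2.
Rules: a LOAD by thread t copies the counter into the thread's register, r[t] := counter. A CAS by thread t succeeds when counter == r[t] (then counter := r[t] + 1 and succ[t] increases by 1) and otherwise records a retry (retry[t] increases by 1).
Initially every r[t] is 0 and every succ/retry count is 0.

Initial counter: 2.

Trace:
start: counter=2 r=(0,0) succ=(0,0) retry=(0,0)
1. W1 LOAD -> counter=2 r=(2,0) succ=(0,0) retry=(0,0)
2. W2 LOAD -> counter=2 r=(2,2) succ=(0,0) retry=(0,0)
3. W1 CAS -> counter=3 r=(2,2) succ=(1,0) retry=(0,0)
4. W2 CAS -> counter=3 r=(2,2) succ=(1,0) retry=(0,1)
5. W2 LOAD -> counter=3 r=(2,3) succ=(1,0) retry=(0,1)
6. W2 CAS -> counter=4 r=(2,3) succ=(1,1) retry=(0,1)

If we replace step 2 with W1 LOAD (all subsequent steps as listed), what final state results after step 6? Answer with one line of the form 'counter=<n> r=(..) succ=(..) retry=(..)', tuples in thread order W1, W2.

counter=4 r=(2,3) succ=(1,1) retry=(0,1)

(re-executing from step 2 with the substitution; state before step 2: counter=2 r=(2,0) succ=(0,0) retry=(0,0))
2. W1 LOAD -> counter=2 r=(2,0) succ=(0,0) retry=(0,0)
3. W1 CAS -> counter=3 r=(2,0) succ=(1,0) retry=(0,0)
4. W2 CAS -> counter=3 r=(2,0) succ=(1,0) retry=(0,1)
5. W2 LOAD -> counter=3 r=(2,3) succ=(1,0) retry=(0,1)
6. W2 CAS -> counter=4 r=(2,3) succ=(1,1) retry=(0,1)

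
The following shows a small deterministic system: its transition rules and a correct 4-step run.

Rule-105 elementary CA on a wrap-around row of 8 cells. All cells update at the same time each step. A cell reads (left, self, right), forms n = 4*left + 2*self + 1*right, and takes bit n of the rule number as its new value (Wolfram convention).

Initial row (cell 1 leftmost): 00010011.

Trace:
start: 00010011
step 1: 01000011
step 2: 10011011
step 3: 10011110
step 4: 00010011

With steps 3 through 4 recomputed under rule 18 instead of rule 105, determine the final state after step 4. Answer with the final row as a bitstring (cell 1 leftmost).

(re-executing steps 3..4 under rule 18; state before step 3: 10011011)
step 3: 01100000
step 4: 10010000

10010000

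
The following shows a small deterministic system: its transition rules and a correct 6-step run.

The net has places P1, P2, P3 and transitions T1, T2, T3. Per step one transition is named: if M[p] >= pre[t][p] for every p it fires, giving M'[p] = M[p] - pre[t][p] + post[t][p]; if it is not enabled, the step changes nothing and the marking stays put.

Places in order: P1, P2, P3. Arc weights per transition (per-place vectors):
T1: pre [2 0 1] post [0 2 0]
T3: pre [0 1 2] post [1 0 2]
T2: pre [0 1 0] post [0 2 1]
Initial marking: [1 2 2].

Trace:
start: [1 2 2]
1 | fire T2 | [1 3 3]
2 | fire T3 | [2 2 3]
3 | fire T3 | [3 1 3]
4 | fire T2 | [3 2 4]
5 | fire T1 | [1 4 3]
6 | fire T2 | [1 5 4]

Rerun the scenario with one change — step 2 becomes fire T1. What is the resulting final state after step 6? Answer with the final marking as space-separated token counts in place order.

0 6 4

(re-executing from step 2 with the substitution; state before step 2: [1 3 3])
2 | fire T1 | [1 3 3]
3 | fire T3 | [2 2 3]
4 | fire T2 | [2 3 4]
5 | fire T1 | [0 5 3]
6 | fire T2 | [0 6 4]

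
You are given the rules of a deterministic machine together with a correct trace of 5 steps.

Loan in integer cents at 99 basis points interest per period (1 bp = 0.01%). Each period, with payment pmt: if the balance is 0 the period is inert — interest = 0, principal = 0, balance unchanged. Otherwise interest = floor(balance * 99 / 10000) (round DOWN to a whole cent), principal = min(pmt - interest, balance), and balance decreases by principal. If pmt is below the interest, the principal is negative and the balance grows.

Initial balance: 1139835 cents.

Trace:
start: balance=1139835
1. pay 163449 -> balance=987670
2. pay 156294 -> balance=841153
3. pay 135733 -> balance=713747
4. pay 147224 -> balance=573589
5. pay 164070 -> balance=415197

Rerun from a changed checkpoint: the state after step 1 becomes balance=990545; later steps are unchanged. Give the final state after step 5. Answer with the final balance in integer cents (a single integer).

418188

state after step 1 := balance=990545
2. pay 156294 -> balance=844057
3. pay 135733 -> balance=716680
4. pay 147224 -> balance=576551
5. pay 164070 -> balance=418188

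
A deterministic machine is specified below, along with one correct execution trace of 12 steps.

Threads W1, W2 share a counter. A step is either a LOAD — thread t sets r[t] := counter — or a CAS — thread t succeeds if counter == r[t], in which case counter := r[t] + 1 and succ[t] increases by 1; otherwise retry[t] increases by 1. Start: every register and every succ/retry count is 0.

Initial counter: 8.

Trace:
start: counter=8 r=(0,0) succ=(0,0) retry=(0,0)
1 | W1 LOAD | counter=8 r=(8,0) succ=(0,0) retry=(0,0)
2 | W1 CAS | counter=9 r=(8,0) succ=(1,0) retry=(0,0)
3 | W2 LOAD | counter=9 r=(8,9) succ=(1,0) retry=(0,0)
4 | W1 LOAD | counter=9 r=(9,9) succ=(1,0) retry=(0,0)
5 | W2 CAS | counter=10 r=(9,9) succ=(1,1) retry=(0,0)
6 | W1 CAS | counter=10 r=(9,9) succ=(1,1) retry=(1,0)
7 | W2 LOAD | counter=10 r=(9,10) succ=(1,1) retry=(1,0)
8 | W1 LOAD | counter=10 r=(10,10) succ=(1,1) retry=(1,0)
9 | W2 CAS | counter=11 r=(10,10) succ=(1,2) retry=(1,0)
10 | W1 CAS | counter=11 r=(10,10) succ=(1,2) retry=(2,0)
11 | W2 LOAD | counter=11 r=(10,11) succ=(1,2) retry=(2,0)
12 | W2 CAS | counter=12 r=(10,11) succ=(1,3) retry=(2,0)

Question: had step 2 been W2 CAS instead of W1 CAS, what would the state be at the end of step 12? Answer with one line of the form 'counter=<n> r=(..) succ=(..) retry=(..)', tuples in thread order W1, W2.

(re-executing from step 2 with the substitution; state before step 2: counter=8 r=(8,0) succ=(0,0) retry=(0,0))
2 | W2 CAS | counter=8 r=(8,0) succ=(0,0) retry=(0,1)
3 | W2 LOAD | counter=8 r=(8,8) succ=(0,0) retry=(0,1)
4 | W1 LOAD | counter=8 r=(8,8) succ=(0,0) retry=(0,1)
5 | W2 CAS | counter=9 r=(8,8) succ=(0,1) retry=(0,1)
6 | W1 CAS | counter=9 r=(8,8) succ=(0,1) retry=(1,1)
7 | W2 LOAD | counter=9 r=(8,9) succ=(0,1) retry=(1,1)
8 | W1 LOAD | counter=9 r=(9,9) succ=(0,1) retry=(1,1)
9 | W2 CAS | counter=10 r=(9,9) succ=(0,2) retry=(1,1)
10 | W1 CAS | counter=10 r=(9,9) succ=(0,2) retry=(2,1)
11 | W2 LOAD | counter=10 r=(9,10) succ=(0,2) retry=(2,1)
12 | W2 CAS | counter=11 r=(9,10) succ=(0,3) retry=(2,1)

counter=11 r=(9,10) succ=(0,3) retry=(2,1)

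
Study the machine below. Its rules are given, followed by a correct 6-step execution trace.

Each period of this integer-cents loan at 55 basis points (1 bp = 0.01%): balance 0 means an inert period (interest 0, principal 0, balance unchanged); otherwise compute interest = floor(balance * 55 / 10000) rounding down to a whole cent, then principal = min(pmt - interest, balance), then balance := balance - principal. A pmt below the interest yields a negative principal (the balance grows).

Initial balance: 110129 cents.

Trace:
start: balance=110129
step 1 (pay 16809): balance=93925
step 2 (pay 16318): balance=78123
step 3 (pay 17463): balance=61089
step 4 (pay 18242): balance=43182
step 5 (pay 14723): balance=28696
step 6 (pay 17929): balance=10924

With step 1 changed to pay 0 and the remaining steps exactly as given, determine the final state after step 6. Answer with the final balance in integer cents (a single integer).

(re-executing from step 1 with the substitution; state before step 1: balance=110129)
step 1 (pay 0): balance=110734
step 2 (pay 16318): balance=95025
step 3 (pay 17463): balance=78084
step 4 (pay 18242): balance=60271
step 5 (pay 14723): balance=45879
step 6 (pay 17929): balance=28202

28202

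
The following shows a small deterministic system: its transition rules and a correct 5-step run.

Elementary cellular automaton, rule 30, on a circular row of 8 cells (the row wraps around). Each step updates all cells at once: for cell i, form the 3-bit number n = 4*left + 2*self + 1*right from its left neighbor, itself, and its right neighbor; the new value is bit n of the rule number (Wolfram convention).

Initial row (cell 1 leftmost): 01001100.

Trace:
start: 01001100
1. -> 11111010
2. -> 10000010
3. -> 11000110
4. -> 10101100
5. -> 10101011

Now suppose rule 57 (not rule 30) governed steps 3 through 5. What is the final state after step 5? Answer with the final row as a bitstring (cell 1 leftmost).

(re-executing steps 3..5 under rule 57; state before step 3: 10000010)
3. -> 01111001
4. -> 11000100
5. -> 10110010

10110010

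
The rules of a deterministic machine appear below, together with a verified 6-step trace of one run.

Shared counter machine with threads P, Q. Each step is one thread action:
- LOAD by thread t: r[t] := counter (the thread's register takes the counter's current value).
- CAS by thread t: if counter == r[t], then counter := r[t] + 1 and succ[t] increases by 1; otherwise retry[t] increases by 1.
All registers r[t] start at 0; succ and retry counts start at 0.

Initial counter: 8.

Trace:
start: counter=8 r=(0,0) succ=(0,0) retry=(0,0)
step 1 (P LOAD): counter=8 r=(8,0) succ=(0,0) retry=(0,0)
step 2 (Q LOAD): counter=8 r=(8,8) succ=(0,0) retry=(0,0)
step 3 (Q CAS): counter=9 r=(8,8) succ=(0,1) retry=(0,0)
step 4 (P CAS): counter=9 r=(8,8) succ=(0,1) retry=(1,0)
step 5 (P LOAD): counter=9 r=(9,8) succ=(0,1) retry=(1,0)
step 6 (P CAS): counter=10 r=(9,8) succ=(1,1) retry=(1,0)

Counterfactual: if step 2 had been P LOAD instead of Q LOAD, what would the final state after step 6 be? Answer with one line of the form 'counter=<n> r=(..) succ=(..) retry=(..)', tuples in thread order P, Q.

counter=10 r=(9,0) succ=(2,0) retry=(0,1)

(re-executing from step 2 with the substitution; state before step 2: counter=8 r=(8,0) succ=(0,0) retry=(0,0))
step 2 (P LOAD): counter=8 r=(8,0) succ=(0,0) retry=(0,0)
step 3 (Q CAS): counter=8 r=(8,0) succ=(0,0) retry=(0,1)
step 4 (P CAS): counter=9 r=(8,0) succ=(1,0) retry=(0,1)
step 5 (P LOAD): counter=9 r=(9,0) succ=(1,0) retry=(0,1)
step 6 (P CAS): counter=10 r=(9,0) succ=(2,0) retry=(0,1)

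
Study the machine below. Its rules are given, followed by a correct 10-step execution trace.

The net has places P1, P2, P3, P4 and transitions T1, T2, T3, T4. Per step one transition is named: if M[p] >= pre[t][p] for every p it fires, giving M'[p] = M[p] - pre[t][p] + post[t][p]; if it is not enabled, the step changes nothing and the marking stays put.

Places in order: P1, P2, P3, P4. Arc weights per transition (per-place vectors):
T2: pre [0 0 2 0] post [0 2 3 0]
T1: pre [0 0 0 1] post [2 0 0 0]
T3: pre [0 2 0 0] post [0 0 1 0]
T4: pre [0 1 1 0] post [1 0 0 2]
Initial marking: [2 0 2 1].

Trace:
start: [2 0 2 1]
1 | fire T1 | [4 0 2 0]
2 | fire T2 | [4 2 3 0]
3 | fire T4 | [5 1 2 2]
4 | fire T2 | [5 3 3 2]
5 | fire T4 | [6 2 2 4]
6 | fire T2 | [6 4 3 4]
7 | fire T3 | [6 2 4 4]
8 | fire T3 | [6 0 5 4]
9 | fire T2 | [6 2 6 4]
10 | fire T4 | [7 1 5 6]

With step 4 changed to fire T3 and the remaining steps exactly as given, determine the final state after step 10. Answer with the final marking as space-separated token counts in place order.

(re-executing from step 4 with the substitution; state before step 4: [5 1 2 2])
4 | fire T3 | [5 1 2 2]
5 | fire T4 | [6 0 1 4]
6 | fire T2 | [6 0 1 4]
7 | fire T3 | [6 0 1 4]
8 | fire T3 | [6 0 1 4]
9 | fire T2 | [6 0 1 4]
10 | fire T4 | [6 0 1 4]

6 0 1 4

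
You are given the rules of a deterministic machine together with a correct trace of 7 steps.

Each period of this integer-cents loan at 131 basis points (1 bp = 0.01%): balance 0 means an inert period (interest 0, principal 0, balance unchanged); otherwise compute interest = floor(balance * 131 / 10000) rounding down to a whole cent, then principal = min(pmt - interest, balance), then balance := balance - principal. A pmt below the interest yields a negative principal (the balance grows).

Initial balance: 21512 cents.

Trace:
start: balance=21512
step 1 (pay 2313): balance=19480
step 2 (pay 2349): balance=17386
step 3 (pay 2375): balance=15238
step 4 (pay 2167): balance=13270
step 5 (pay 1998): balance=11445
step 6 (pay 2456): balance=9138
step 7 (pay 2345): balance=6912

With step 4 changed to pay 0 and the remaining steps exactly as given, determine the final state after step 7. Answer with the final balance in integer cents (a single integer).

9166

(re-executing from step 4 with the substitution; state before step 4: balance=15238)
step 4 (pay 0): balance=15437
step 5 (pay 1998): balance=13641
step 6 (pay 2456): balance=11363
step 7 (pay 2345): balance=9166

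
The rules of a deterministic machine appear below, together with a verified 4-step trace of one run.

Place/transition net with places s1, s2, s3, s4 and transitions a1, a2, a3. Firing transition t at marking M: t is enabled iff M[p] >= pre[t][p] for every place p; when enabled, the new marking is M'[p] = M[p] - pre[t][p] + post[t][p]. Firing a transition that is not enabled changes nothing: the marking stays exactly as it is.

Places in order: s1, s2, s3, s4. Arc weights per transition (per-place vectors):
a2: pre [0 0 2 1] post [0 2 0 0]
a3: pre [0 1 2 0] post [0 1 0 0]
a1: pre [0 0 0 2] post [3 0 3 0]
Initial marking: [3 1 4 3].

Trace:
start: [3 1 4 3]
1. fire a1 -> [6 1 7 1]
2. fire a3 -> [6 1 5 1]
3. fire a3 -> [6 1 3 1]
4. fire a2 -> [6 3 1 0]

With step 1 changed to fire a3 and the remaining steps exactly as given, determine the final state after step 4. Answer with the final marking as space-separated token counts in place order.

3 1 0 3

(re-executing from step 1 with the substitution; state before step 1: [3 1 4 3])
1. fire a3 -> [3 1 2 3]
2. fire a3 -> [3 1 0 3]
3. fire a3 -> [3 1 0 3]
4. fire a2 -> [3 1 0 3]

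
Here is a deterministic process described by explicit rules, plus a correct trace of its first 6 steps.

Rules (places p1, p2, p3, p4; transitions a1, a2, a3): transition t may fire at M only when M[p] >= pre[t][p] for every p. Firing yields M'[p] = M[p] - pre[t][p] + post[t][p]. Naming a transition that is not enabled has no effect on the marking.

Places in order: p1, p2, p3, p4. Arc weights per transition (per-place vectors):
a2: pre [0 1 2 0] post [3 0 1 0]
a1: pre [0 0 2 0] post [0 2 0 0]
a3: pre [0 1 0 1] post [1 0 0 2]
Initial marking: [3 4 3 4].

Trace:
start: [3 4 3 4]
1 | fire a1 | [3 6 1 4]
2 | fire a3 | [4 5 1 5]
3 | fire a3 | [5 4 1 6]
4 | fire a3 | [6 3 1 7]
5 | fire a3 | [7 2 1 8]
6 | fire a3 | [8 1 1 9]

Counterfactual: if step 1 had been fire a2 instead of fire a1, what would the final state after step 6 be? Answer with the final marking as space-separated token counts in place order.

(re-executing from step 1 with the substitution; state before step 1: [3 4 3 4])
1 | fire a2 | [6 3 2 4]
2 | fire a3 | [7 2 2 5]
3 | fire a3 | [8 1 2 6]
4 | fire a3 | [9 0 2 7]
5 | fire a3 | [9 0 2 7]
6 | fire a3 | [9 0 2 7]

9 0 2 7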